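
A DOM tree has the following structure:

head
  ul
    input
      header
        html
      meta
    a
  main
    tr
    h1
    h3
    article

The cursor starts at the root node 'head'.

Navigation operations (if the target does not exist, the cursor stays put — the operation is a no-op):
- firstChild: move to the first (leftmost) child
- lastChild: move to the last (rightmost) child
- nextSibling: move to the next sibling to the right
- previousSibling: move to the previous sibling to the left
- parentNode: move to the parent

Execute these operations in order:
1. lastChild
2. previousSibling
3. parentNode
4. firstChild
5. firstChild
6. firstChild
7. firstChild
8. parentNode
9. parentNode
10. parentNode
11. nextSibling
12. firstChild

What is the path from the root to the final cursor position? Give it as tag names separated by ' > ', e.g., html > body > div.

After 1 (lastChild): main
After 2 (previousSibling): ul
After 3 (parentNode): head
After 4 (firstChild): ul
After 5 (firstChild): input
After 6 (firstChild): header
After 7 (firstChild): html
After 8 (parentNode): header
After 9 (parentNode): input
After 10 (parentNode): ul
After 11 (nextSibling): main
After 12 (firstChild): tr

Answer: head > main > tr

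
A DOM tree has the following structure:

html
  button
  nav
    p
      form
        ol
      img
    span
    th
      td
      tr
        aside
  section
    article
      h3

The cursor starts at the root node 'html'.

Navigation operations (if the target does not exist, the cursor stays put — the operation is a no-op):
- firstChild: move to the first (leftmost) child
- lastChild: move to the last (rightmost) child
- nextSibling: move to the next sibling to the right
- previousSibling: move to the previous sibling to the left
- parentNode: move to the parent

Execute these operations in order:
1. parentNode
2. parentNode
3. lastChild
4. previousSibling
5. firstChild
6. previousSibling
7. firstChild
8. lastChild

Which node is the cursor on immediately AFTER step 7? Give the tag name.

After 1 (parentNode): html (no-op, stayed)
After 2 (parentNode): html (no-op, stayed)
After 3 (lastChild): section
After 4 (previousSibling): nav
After 5 (firstChild): p
After 6 (previousSibling): p (no-op, stayed)
After 7 (firstChild): form

Answer: form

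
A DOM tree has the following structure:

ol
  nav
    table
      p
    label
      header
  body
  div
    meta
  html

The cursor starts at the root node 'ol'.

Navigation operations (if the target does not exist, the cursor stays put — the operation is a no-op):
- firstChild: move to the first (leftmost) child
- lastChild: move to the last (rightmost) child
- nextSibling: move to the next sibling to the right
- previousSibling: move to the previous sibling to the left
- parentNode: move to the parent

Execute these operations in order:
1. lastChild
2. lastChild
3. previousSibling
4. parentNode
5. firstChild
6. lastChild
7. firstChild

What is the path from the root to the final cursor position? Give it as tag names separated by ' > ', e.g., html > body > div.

After 1 (lastChild): html
After 2 (lastChild): html (no-op, stayed)
After 3 (previousSibling): div
After 4 (parentNode): ol
After 5 (firstChild): nav
After 6 (lastChild): label
After 7 (firstChild): header

Answer: ol > nav > label > header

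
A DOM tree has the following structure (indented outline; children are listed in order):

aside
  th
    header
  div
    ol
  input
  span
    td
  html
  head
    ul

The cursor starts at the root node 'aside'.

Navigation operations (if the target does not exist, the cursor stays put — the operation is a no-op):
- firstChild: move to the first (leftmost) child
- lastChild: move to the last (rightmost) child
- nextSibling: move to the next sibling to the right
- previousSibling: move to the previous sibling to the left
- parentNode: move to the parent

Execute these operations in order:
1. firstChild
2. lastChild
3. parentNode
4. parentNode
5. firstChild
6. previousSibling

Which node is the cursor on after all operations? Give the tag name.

Answer: th

Derivation:
After 1 (firstChild): th
After 2 (lastChild): header
After 3 (parentNode): th
After 4 (parentNode): aside
After 5 (firstChild): th
After 6 (previousSibling): th (no-op, stayed)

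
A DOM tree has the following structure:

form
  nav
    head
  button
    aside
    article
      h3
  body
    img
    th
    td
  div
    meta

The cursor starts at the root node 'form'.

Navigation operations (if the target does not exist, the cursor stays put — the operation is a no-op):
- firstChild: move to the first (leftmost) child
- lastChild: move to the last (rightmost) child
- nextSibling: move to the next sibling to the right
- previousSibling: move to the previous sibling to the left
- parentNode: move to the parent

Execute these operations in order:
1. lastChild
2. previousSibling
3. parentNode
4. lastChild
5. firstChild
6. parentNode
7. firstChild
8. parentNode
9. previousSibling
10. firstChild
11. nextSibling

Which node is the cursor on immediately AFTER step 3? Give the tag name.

Answer: form

Derivation:
After 1 (lastChild): div
After 2 (previousSibling): body
After 3 (parentNode): form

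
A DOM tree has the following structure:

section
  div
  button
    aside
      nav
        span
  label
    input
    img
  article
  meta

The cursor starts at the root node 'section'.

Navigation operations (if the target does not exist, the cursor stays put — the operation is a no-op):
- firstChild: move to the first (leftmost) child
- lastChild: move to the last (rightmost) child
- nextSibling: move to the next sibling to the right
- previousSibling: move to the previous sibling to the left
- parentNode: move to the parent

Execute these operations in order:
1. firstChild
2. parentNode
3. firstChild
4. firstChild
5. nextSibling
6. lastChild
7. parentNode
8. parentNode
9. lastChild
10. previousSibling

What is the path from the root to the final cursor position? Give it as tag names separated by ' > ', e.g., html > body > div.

Answer: section > article

Derivation:
After 1 (firstChild): div
After 2 (parentNode): section
After 3 (firstChild): div
After 4 (firstChild): div (no-op, stayed)
After 5 (nextSibling): button
After 6 (lastChild): aside
After 7 (parentNode): button
After 8 (parentNode): section
After 9 (lastChild): meta
After 10 (previousSibling): article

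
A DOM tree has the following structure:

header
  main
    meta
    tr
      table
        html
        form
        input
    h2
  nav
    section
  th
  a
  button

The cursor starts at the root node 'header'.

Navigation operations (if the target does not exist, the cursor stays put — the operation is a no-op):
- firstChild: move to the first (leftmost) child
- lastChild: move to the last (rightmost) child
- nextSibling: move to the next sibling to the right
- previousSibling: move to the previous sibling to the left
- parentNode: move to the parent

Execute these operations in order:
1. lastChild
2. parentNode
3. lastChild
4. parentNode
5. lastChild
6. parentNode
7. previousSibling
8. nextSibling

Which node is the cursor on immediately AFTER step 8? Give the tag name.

After 1 (lastChild): button
After 2 (parentNode): header
After 3 (lastChild): button
After 4 (parentNode): header
After 5 (lastChild): button
After 6 (parentNode): header
After 7 (previousSibling): header (no-op, stayed)
After 8 (nextSibling): header (no-op, stayed)

Answer: header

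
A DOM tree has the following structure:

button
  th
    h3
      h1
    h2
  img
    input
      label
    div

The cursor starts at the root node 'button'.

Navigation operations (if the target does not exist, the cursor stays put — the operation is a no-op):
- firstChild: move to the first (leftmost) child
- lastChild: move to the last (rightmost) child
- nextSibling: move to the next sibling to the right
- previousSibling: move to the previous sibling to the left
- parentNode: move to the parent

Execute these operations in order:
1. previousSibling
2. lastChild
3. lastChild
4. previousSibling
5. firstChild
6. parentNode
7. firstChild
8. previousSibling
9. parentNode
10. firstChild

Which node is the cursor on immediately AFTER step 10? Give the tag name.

After 1 (previousSibling): button (no-op, stayed)
After 2 (lastChild): img
After 3 (lastChild): div
After 4 (previousSibling): input
After 5 (firstChild): label
After 6 (parentNode): input
After 7 (firstChild): label
After 8 (previousSibling): label (no-op, stayed)
After 9 (parentNode): input
After 10 (firstChild): label

Answer: label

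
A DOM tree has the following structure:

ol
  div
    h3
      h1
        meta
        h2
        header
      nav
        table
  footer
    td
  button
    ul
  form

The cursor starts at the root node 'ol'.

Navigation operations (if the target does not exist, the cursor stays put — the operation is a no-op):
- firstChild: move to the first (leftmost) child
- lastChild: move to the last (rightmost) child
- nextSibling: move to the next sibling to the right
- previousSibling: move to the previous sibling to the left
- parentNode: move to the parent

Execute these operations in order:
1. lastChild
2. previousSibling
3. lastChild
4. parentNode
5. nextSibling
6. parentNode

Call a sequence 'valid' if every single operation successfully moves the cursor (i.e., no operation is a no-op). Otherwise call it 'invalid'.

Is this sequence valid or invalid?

After 1 (lastChild): form
After 2 (previousSibling): button
After 3 (lastChild): ul
After 4 (parentNode): button
After 5 (nextSibling): form
After 6 (parentNode): ol

Answer: valid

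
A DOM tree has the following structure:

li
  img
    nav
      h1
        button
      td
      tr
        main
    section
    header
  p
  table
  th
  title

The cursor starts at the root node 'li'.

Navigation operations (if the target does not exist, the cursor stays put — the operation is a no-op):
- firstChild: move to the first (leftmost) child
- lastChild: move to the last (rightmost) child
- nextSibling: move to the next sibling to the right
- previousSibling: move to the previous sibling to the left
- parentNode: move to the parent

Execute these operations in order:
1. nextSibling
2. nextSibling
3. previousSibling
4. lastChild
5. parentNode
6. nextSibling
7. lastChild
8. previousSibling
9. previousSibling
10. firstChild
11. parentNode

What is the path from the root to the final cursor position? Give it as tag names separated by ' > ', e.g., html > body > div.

Answer: li

Derivation:
After 1 (nextSibling): li (no-op, stayed)
After 2 (nextSibling): li (no-op, stayed)
After 3 (previousSibling): li (no-op, stayed)
After 4 (lastChild): title
After 5 (parentNode): li
After 6 (nextSibling): li (no-op, stayed)
After 7 (lastChild): title
After 8 (previousSibling): th
After 9 (previousSibling): table
After 10 (firstChild): table (no-op, stayed)
After 11 (parentNode): li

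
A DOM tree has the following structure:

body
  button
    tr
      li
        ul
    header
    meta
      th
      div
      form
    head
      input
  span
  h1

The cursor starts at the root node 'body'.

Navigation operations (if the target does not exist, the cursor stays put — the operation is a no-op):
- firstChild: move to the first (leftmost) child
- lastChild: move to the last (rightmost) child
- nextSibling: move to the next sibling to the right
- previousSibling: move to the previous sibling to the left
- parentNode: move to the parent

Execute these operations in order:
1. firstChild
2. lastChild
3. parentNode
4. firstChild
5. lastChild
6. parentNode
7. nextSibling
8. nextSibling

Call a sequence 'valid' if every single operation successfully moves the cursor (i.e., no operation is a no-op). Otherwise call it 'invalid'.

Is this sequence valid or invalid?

Answer: valid

Derivation:
After 1 (firstChild): button
After 2 (lastChild): head
After 3 (parentNode): button
After 4 (firstChild): tr
After 5 (lastChild): li
After 6 (parentNode): tr
After 7 (nextSibling): header
After 8 (nextSibling): meta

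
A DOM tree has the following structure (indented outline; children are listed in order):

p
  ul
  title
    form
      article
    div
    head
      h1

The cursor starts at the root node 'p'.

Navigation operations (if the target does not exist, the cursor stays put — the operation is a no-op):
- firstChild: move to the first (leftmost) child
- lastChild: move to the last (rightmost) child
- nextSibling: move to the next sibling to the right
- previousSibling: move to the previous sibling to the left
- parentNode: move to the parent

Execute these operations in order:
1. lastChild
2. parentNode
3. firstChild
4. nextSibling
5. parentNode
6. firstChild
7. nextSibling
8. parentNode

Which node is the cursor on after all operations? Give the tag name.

After 1 (lastChild): title
After 2 (parentNode): p
After 3 (firstChild): ul
After 4 (nextSibling): title
After 5 (parentNode): p
After 6 (firstChild): ul
After 7 (nextSibling): title
After 8 (parentNode): p

Answer: p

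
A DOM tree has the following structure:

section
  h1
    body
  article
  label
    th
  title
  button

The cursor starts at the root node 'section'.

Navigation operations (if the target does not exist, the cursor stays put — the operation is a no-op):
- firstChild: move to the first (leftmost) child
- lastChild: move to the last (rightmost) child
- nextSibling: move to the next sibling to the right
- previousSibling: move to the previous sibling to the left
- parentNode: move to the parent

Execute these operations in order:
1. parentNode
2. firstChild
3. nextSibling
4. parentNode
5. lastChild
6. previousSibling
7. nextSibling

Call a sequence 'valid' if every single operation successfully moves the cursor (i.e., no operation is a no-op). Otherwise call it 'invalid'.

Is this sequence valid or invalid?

Answer: invalid

Derivation:
After 1 (parentNode): section (no-op, stayed)
After 2 (firstChild): h1
After 3 (nextSibling): article
After 4 (parentNode): section
After 5 (lastChild): button
After 6 (previousSibling): title
After 7 (nextSibling): button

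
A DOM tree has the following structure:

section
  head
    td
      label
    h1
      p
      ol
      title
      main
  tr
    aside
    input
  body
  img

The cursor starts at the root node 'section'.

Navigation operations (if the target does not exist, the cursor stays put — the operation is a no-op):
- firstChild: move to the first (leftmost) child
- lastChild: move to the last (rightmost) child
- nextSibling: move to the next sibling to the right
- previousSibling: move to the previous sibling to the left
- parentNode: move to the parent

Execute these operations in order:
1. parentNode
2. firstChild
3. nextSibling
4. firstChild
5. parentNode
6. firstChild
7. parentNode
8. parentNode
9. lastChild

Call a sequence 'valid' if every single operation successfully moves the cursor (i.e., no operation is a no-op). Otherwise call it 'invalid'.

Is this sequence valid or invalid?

Answer: invalid

Derivation:
After 1 (parentNode): section (no-op, stayed)
After 2 (firstChild): head
After 3 (nextSibling): tr
After 4 (firstChild): aside
After 5 (parentNode): tr
After 6 (firstChild): aside
After 7 (parentNode): tr
After 8 (parentNode): section
After 9 (lastChild): img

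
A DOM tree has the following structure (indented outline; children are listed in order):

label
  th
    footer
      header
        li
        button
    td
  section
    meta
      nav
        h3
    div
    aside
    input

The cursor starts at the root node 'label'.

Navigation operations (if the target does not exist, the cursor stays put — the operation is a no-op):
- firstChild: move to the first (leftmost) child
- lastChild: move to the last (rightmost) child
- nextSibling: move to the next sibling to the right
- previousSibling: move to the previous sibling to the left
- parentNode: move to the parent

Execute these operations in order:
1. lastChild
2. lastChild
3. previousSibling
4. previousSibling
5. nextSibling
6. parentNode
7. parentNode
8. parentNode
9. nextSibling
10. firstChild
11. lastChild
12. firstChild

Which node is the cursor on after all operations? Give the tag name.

After 1 (lastChild): section
After 2 (lastChild): input
After 3 (previousSibling): aside
After 4 (previousSibling): div
After 5 (nextSibling): aside
After 6 (parentNode): section
After 7 (parentNode): label
After 8 (parentNode): label (no-op, stayed)
After 9 (nextSibling): label (no-op, stayed)
After 10 (firstChild): th
After 11 (lastChild): td
After 12 (firstChild): td (no-op, stayed)

Answer: td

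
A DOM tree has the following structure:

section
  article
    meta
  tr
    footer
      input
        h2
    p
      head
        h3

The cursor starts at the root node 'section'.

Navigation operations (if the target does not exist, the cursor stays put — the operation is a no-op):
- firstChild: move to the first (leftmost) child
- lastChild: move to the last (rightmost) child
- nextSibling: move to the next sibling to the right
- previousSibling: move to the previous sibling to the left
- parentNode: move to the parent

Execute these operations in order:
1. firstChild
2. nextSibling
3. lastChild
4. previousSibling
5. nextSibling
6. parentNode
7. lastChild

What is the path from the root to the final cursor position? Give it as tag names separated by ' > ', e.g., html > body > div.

After 1 (firstChild): article
After 2 (nextSibling): tr
After 3 (lastChild): p
After 4 (previousSibling): footer
After 5 (nextSibling): p
After 6 (parentNode): tr
After 7 (lastChild): p

Answer: section > tr > p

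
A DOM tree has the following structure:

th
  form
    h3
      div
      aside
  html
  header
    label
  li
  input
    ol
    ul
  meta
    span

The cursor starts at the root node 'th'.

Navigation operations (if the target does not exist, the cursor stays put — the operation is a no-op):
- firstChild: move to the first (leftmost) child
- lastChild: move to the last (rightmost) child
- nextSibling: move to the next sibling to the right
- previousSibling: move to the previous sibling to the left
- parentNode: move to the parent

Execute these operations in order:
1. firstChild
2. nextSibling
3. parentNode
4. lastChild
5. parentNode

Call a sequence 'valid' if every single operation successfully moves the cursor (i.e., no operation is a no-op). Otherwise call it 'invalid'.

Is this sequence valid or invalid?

After 1 (firstChild): form
After 2 (nextSibling): html
After 3 (parentNode): th
After 4 (lastChild): meta
After 5 (parentNode): th

Answer: valid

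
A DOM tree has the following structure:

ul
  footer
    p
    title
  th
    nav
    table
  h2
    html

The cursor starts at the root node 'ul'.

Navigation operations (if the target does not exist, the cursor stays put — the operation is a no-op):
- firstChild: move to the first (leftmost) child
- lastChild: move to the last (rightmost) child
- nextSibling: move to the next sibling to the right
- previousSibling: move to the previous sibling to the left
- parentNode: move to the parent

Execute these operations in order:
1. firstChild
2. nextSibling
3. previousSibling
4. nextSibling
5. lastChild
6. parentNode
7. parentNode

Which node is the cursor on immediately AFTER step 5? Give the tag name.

After 1 (firstChild): footer
After 2 (nextSibling): th
After 3 (previousSibling): footer
After 4 (nextSibling): th
After 5 (lastChild): table

Answer: table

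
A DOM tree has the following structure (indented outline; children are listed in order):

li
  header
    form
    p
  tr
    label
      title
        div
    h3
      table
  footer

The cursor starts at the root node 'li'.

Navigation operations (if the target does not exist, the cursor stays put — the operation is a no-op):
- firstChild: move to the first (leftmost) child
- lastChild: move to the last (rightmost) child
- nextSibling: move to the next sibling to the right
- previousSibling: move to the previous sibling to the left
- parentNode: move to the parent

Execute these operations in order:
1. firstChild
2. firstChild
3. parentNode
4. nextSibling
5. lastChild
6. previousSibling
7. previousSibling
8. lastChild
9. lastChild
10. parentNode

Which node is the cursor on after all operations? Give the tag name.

After 1 (firstChild): header
After 2 (firstChild): form
After 3 (parentNode): header
After 4 (nextSibling): tr
After 5 (lastChild): h3
After 6 (previousSibling): label
After 7 (previousSibling): label (no-op, stayed)
After 8 (lastChild): title
After 9 (lastChild): div
After 10 (parentNode): title

Answer: title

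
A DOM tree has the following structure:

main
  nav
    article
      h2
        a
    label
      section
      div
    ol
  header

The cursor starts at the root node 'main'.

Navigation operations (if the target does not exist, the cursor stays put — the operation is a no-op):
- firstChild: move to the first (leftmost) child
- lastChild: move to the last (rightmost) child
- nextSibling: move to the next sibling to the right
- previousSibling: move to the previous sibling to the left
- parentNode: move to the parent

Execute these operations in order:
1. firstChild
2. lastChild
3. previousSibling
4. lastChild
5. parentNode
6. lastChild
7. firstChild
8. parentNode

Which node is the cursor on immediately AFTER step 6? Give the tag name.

Answer: div

Derivation:
After 1 (firstChild): nav
After 2 (lastChild): ol
After 3 (previousSibling): label
After 4 (lastChild): div
After 5 (parentNode): label
After 6 (lastChild): div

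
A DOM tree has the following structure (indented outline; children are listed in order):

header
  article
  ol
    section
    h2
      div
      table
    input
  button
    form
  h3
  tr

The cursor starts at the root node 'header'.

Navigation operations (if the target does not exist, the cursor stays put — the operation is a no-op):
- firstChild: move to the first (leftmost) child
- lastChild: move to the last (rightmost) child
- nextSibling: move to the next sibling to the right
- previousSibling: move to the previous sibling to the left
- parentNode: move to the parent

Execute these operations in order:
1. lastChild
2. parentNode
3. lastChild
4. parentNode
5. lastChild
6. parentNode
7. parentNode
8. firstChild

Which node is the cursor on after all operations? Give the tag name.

After 1 (lastChild): tr
After 2 (parentNode): header
After 3 (lastChild): tr
After 4 (parentNode): header
After 5 (lastChild): tr
After 6 (parentNode): header
After 7 (parentNode): header (no-op, stayed)
After 8 (firstChild): article

Answer: article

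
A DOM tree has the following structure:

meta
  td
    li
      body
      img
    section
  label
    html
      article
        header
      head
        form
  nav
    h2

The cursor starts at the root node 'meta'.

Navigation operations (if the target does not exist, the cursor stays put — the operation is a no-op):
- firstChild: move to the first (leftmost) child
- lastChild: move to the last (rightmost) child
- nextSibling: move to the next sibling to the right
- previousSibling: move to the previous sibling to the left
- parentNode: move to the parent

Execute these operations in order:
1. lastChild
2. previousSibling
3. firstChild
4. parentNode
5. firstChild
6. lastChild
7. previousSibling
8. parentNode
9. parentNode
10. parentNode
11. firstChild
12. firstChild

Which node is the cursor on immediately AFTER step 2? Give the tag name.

After 1 (lastChild): nav
After 2 (previousSibling): label

Answer: label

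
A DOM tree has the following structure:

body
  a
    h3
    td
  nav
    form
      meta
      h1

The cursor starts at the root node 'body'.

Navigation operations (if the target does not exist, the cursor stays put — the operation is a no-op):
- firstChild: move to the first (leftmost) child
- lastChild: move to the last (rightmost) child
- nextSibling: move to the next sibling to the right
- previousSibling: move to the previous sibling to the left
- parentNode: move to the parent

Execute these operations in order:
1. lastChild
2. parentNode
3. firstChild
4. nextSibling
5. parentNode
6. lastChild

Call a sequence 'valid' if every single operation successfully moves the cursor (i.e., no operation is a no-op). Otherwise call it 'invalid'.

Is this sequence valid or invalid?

After 1 (lastChild): nav
After 2 (parentNode): body
After 3 (firstChild): a
After 4 (nextSibling): nav
After 5 (parentNode): body
After 6 (lastChild): nav

Answer: valid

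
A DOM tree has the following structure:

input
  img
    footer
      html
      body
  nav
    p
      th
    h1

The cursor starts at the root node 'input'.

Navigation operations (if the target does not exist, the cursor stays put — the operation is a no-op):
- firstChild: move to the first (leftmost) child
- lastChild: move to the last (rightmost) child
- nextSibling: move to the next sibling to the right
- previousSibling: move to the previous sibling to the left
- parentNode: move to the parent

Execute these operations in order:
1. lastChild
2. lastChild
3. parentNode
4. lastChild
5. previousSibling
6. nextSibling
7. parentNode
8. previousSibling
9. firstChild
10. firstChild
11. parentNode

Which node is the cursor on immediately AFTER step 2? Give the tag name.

Answer: h1

Derivation:
After 1 (lastChild): nav
After 2 (lastChild): h1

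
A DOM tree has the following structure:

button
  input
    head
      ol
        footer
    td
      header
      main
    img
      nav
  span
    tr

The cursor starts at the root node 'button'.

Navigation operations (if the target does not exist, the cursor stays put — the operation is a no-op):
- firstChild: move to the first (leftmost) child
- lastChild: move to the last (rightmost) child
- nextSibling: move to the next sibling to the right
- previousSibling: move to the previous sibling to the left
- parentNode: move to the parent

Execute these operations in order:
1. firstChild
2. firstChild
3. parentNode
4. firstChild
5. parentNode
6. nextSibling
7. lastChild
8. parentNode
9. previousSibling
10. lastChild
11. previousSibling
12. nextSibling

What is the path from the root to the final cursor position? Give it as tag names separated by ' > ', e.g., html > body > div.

After 1 (firstChild): input
After 2 (firstChild): head
After 3 (parentNode): input
After 4 (firstChild): head
After 5 (parentNode): input
After 6 (nextSibling): span
After 7 (lastChild): tr
After 8 (parentNode): span
After 9 (previousSibling): input
After 10 (lastChild): img
After 11 (previousSibling): td
After 12 (nextSibling): img

Answer: button > input > img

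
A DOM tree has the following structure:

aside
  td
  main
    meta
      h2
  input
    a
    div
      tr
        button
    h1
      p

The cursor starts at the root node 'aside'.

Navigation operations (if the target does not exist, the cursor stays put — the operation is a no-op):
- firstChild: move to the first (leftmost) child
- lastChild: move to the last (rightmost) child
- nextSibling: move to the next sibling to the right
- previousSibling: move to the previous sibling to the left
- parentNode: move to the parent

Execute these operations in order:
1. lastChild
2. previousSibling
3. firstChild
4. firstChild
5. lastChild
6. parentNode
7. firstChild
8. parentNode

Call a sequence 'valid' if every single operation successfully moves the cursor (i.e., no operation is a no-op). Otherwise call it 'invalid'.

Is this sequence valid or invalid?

Answer: invalid

Derivation:
After 1 (lastChild): input
After 2 (previousSibling): main
After 3 (firstChild): meta
After 4 (firstChild): h2
After 5 (lastChild): h2 (no-op, stayed)
After 6 (parentNode): meta
After 7 (firstChild): h2
After 8 (parentNode): meta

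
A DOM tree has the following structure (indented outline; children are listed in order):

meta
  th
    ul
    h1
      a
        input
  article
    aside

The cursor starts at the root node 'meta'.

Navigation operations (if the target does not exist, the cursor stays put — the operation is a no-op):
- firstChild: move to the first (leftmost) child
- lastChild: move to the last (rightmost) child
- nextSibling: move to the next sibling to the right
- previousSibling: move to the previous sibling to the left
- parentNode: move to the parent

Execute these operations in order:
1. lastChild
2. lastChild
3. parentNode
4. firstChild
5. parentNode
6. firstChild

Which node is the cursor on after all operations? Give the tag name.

After 1 (lastChild): article
After 2 (lastChild): aside
After 3 (parentNode): article
After 4 (firstChild): aside
After 5 (parentNode): article
After 6 (firstChild): aside

Answer: aside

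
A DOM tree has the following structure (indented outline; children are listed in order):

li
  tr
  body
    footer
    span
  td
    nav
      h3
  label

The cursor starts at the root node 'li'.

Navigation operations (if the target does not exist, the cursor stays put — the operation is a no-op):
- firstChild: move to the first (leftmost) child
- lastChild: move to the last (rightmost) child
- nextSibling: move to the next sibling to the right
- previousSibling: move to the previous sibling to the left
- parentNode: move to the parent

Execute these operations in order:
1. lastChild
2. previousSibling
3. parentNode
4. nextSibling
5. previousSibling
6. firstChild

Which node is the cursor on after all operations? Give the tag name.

Answer: tr

Derivation:
After 1 (lastChild): label
After 2 (previousSibling): td
After 3 (parentNode): li
After 4 (nextSibling): li (no-op, stayed)
After 5 (previousSibling): li (no-op, stayed)
After 6 (firstChild): tr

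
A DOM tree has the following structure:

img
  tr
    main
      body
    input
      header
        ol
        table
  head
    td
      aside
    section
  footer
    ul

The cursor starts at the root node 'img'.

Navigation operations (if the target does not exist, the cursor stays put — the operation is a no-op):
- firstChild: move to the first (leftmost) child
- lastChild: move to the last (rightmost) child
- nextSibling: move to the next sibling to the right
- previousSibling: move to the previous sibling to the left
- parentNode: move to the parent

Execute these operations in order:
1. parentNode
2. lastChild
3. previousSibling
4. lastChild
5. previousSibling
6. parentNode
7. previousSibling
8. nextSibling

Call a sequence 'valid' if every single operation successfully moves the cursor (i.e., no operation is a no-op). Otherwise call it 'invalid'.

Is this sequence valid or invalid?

Answer: invalid

Derivation:
After 1 (parentNode): img (no-op, stayed)
After 2 (lastChild): footer
After 3 (previousSibling): head
After 4 (lastChild): section
After 5 (previousSibling): td
After 6 (parentNode): head
After 7 (previousSibling): tr
After 8 (nextSibling): head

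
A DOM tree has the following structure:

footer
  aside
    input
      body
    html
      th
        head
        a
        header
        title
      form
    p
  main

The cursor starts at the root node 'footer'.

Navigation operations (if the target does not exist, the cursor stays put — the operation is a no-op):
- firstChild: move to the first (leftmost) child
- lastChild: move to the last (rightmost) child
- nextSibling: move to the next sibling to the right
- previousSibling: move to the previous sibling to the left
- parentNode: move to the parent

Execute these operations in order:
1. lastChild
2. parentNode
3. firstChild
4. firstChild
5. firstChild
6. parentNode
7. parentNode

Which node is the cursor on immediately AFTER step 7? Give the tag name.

After 1 (lastChild): main
After 2 (parentNode): footer
After 3 (firstChild): aside
After 4 (firstChild): input
After 5 (firstChild): body
After 6 (parentNode): input
After 7 (parentNode): aside

Answer: aside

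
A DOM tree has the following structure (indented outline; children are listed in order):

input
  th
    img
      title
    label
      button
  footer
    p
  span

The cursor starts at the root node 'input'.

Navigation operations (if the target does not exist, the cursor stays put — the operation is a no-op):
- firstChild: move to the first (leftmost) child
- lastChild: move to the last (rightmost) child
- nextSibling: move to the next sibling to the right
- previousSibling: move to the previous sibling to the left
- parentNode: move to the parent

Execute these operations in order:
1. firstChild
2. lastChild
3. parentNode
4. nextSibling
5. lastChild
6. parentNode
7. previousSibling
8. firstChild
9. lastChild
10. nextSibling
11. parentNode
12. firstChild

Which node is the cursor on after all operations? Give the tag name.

After 1 (firstChild): th
After 2 (lastChild): label
After 3 (parentNode): th
After 4 (nextSibling): footer
After 5 (lastChild): p
After 6 (parentNode): footer
After 7 (previousSibling): th
After 8 (firstChild): img
After 9 (lastChild): title
After 10 (nextSibling): title (no-op, stayed)
After 11 (parentNode): img
After 12 (firstChild): title

Answer: title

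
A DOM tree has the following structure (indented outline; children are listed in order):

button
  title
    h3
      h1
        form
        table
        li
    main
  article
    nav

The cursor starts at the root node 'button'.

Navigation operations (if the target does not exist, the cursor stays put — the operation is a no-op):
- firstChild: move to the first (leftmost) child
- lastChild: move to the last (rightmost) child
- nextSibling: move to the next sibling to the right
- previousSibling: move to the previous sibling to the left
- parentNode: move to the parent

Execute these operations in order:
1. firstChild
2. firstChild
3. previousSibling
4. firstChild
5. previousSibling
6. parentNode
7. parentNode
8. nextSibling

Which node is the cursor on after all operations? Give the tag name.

After 1 (firstChild): title
After 2 (firstChild): h3
After 3 (previousSibling): h3 (no-op, stayed)
After 4 (firstChild): h1
After 5 (previousSibling): h1 (no-op, stayed)
After 6 (parentNode): h3
After 7 (parentNode): title
After 8 (nextSibling): article

Answer: article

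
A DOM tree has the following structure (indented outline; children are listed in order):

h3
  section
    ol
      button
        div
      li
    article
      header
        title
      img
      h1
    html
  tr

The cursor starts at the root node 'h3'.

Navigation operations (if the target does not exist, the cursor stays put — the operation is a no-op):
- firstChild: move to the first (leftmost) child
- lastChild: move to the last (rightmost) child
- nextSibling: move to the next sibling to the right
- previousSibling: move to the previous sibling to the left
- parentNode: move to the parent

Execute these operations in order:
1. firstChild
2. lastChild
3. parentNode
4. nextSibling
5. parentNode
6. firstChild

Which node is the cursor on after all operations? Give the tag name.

Answer: section

Derivation:
After 1 (firstChild): section
After 2 (lastChild): html
After 3 (parentNode): section
After 4 (nextSibling): tr
After 5 (parentNode): h3
After 6 (firstChild): section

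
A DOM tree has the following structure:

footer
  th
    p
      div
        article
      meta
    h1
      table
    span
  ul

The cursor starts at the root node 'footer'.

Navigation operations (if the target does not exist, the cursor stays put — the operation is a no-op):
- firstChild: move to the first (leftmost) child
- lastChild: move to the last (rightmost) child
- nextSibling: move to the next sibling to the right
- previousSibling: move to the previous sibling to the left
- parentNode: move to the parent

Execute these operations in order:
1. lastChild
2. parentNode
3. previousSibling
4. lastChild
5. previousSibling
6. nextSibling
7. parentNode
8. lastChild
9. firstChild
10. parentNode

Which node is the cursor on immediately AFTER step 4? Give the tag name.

After 1 (lastChild): ul
After 2 (parentNode): footer
After 3 (previousSibling): footer (no-op, stayed)
After 4 (lastChild): ul

Answer: ul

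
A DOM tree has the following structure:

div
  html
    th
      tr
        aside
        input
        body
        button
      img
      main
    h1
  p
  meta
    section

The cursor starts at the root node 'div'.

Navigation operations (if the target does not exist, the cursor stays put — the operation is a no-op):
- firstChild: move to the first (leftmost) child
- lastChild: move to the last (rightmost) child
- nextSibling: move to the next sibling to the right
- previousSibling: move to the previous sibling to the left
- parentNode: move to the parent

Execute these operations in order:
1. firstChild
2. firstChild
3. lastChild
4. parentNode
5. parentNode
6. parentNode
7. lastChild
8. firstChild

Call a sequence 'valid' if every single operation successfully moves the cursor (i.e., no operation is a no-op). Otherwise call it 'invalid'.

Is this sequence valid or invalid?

Answer: valid

Derivation:
After 1 (firstChild): html
After 2 (firstChild): th
After 3 (lastChild): main
After 4 (parentNode): th
After 5 (parentNode): html
After 6 (parentNode): div
After 7 (lastChild): meta
After 8 (firstChild): section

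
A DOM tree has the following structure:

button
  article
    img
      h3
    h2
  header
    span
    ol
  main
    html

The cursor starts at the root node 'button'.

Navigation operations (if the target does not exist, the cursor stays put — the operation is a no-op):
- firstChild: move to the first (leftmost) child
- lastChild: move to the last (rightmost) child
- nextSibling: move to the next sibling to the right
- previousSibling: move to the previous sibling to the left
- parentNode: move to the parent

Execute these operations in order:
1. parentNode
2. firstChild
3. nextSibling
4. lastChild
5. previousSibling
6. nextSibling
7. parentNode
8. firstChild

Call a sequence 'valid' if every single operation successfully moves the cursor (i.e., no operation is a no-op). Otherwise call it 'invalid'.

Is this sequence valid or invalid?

After 1 (parentNode): button (no-op, stayed)
After 2 (firstChild): article
After 3 (nextSibling): header
After 4 (lastChild): ol
After 5 (previousSibling): span
After 6 (nextSibling): ol
After 7 (parentNode): header
After 8 (firstChild): span

Answer: invalid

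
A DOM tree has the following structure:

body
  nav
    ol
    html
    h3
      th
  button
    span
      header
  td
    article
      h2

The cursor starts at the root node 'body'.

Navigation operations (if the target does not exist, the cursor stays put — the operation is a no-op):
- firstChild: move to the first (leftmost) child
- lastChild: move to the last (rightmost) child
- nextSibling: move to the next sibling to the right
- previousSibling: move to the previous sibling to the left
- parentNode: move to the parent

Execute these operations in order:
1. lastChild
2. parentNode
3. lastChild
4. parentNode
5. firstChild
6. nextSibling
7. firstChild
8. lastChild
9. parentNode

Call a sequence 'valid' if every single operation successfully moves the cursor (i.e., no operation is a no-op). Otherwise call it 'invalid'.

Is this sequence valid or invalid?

After 1 (lastChild): td
After 2 (parentNode): body
After 3 (lastChild): td
After 4 (parentNode): body
After 5 (firstChild): nav
After 6 (nextSibling): button
After 7 (firstChild): span
After 8 (lastChild): header
After 9 (parentNode): span

Answer: valid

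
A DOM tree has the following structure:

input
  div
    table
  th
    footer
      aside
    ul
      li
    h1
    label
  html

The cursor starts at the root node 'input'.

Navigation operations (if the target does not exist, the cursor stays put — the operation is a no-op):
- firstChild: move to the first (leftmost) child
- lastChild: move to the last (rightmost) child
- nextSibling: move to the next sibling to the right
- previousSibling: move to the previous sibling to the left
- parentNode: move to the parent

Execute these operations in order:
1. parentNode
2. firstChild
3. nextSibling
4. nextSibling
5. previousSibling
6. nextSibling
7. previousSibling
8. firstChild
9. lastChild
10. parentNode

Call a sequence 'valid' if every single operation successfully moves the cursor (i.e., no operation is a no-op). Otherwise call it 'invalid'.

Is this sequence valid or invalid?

After 1 (parentNode): input (no-op, stayed)
After 2 (firstChild): div
After 3 (nextSibling): th
After 4 (nextSibling): html
After 5 (previousSibling): th
After 6 (nextSibling): html
After 7 (previousSibling): th
After 8 (firstChild): footer
After 9 (lastChild): aside
After 10 (parentNode): footer

Answer: invalid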